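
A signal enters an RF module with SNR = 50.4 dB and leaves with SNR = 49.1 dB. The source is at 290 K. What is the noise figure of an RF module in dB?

NF (dB) = SNR_in(dB) − SNR_out(dB) when the source is at T₀
NF = 50.4 − 49.1 = 1.3 dB

1.3 dB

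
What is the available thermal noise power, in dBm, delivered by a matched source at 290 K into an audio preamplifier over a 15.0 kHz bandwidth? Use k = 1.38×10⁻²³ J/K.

−132.2 dBm

P_n = kTB = 1.38×10⁻²³ × 290 × 1.50×10⁴ = 6.00×10⁻¹⁷ W
In dBm: 10 log₁₀(6.00×10⁻¹⁷ / 10⁻³) = −132.2 dBm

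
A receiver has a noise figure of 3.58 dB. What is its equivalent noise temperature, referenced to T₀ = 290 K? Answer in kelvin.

371 K

F = 10^(3.58/10) = 2.28034
T_e = (F − 1)·T₀ = (2.28034 − 1) × 290 = 371 K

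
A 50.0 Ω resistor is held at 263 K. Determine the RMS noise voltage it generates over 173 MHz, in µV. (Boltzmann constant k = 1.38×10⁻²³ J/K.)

V_n = √(4kTRB)
4kTRB = 4 × 1.38×10⁻²³ × 263 × 5.00×10¹ × 1.73×10⁸ = 1.26×10⁻¹⁰ V²
V_n = √(1.26×10⁻¹⁰) = 1.12×10⁻⁵ V = 11.2 µV

11.2 µV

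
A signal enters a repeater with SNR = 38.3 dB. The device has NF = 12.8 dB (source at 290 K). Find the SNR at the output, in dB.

By definition F = SNR_in/SNR_out, so in dB: SNR_out = SNR_in − NF
SNR_out = 38.3 − 12.8 = 25.5 dB

25.5 dB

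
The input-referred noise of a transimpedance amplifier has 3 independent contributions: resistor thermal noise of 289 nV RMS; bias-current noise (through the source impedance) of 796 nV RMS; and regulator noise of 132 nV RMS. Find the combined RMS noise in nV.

857 nV

Uncorrelated sources add in power (mean-square): V_tot = √(ΣV_i²)
V_tot = √[(2.89×10⁻⁷)² + (7.96×10⁻⁷)² + (1.32×10⁻⁷)²] = 8.57×10⁻⁷ V = 857 nV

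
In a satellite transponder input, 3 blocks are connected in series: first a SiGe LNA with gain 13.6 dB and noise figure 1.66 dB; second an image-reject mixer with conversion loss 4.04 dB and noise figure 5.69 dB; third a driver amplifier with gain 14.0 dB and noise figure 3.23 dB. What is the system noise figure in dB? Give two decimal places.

Convert to linear (a loss of L dB is a gain of −L dB): F_i = 10^(NF_i/10), G_i = 10^(G_i,dB/10)
  Stage 1: F_1 = 10^(1.66/10) = 1.466, G_1 = 10^(13.6/10) = 22.91
  Stage 2: F_2 = 10^(5.69/10) = 3.707, G_2 = 10^(−4.04/10) = 0.3945
  Stage 3: F_3 = 10^(3.23/10) = 2.104, G_3 = 10^(14.0/10) = 25.12
Friis cascade:
  F = 1.466 + (3.707 − 1)/22.91 + (2.104 − 1)/9.036 = 1.706
NF = 10 log₁₀(1.706) = 2.32 dB

2.32 dB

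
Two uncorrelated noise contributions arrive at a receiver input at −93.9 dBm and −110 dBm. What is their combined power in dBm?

−93.8 dBm

Convert to linear, add, convert back:
P₁ = 4.07×10⁻¹³ W, P₂ = 1.00×10⁻¹⁴ W
P_tot = 4.17×10⁻¹³ W → 10 log₁₀(P_tot / 10⁻³) = −93.8 dBm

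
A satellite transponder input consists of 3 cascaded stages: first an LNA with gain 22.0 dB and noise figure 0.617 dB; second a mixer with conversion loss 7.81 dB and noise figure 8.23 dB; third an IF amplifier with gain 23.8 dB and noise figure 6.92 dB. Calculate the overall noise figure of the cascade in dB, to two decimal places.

1.26 dB

Convert to linear (a loss of L dB is a gain of −L dB): F_i = 10^(NF_i/10), G_i = 10^(G_i,dB/10)
  Stage 1: F_1 = 10^(0.617/10) = 1.153, G_1 = 10^(22.0/10) = 158.5
  Stage 2: F_2 = 10^(8.23/10) = 6.653, G_2 = 10^(−7.81/10) = 0.1656
  Stage 3: F_3 = 10^(6.92/10) = 4.920, G_3 = 10^(23.8/10) = 239.9
Friis cascade:
  F = 1.153 + (6.653 − 1)/158.5 + (4.920 − 1)/26.24 = 1.338
NF = 10 log₁₀(1.338) = 1.26 dB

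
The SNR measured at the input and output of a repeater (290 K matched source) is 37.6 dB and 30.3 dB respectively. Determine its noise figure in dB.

7.3 dB

NF (dB) = SNR_in(dB) − SNR_out(dB) when the source is at T₀
NF = 37.6 − 30.3 = 7.3 dB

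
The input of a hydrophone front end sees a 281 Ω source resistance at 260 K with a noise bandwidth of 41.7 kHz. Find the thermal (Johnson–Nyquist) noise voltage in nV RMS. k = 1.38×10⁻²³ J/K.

V_n = √(4kTRB)
4kTRB = 4 × 1.38×10⁻²³ × 260 × 2.81×10² × 4.17×10⁴ = 1.68×10⁻¹³ V²
V_n = √(1.68×10⁻¹³) = 4.10×10⁻⁷ V = 410 nV

410 nV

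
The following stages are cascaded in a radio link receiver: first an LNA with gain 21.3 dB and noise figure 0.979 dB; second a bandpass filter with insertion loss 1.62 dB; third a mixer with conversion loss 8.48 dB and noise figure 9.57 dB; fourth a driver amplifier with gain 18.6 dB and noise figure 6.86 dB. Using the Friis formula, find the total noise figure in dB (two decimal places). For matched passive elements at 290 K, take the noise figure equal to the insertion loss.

Convert to linear (a loss of L dB is a gain of −L dB): F_i = 10^(NF_i/10), G_i = 10^(G_i,dB/10)
  Stage 1: F_1 = 10^(0.979/10) = 1.253, G_1 = 10^(21.3/10) = 134.9
  Stage 2: F_2 = 10^(1.62/10) = 1.452, G_2 = 10^(−1.62/10) = 0.6887
  Stage 3: F_3 = 10^(9.57/10) = 9.057, G_3 = 10^(−8.48/10) = 0.1419
  Stage 4: F_4 = 10^(6.86/10) = 4.853, G_4 = 10^(18.6/10) = 72.44
Friis cascade:
  F = 1.253 + (1.452 − 1)/134.9 + (9.057 − 1)/92.90 + (4.853 − 1)/13.18 = 1.635
NF = 10 log₁₀(1.635) = 2.14 dB

2.14 dB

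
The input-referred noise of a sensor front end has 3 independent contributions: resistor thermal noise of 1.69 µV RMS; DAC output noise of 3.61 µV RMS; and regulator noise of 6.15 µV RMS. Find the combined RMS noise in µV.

7.33 µV

Uncorrelated sources add in power (mean-square): V_tot = √(ΣV_i²)
V_tot = √[(1.69×10⁻⁶)² + (3.61×10⁻⁶)² + (6.15×10⁻⁶)²] = 7.33×10⁻⁶ V = 7.33 µV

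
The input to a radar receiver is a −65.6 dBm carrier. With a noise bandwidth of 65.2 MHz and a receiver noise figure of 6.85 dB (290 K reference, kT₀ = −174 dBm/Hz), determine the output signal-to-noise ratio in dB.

Noise floor: N = −174 + 10 log₁₀(B) + NF
10 log₁₀(6.52×10⁷) = 78.14 dB
N = −174 + 78.14 + 6.85 = −89.01 dBm
SNR = P_sig − N = −65.6 − (−89.01) = 23.41 dB → 23.4 dB

23.4 dB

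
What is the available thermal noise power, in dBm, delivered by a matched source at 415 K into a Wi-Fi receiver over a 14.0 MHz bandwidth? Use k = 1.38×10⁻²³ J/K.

−101.0 dBm

P_n = kTB = 1.38×10⁻²³ × 415 × 1.40×10⁷ = 8.02×10⁻¹⁴ W
In dBm: 10 log₁₀(8.02×10⁻¹⁴ / 10⁻³) = −101.0 dBm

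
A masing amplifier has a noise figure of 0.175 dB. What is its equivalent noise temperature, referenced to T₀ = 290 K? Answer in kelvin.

F = 10^(0.175/10) = 1.04112
T_e = (F − 1)·T₀ = (1.04112 − 1) × 290 = 11.9 K

11.9 K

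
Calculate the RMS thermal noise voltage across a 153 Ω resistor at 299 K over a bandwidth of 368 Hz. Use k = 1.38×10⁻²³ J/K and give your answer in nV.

V_n = √(4kTRB)
4kTRB = 4 × 1.38×10⁻²³ × 299 × 1.53×10² × 3.68×10² = 9.29×10⁻¹⁶ V²
V_n = √(9.29×10⁻¹⁶) = 3.05×10⁻⁸ V = 30.5 nV

30.5 nV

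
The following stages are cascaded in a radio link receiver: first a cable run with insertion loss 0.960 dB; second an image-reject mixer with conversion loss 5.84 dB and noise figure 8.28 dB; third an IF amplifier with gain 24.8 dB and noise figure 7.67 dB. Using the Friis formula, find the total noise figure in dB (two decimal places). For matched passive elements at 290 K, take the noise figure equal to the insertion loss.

15.00 dB

Convert to linear (a loss of L dB is a gain of −L dB): F_i = 10^(NF_i/10), G_i = 10^(G_i,dB/10)
  Stage 1: F_1 = 10^(0.960/10) = 1.247, G_1 = 10^(−0.960/10) = 0.8017
  Stage 2: F_2 = 10^(8.28/10) = 6.730, G_2 = 10^(−5.84/10) = 0.2606
  Stage 3: F_3 = 10^(7.67/10) = 5.848, G_3 = 10^(24.8/10) = 302.0
Friis cascade:
  F = 1.247 + (6.730 − 1)/0.8017 + (5.848 − 1)/0.2089 = 31.60
NF = 10 log₁₀(31.60) = 15.00 dB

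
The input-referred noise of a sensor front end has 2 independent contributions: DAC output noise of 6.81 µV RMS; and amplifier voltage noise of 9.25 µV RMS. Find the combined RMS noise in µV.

11.5 µV

Uncorrelated sources add in power (mean-square): V_tot = √(ΣV_i²)
V_tot = √[(6.81×10⁻⁶)² + (9.25×10⁻⁶)²] = 1.15×10⁻⁵ V = 11.5 µV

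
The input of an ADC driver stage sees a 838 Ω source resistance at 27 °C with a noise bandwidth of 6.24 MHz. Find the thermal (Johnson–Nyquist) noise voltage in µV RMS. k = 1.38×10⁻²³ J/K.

9.31 µV

T = 27 °C + 273.15 = 300.15 K
V_n = √(4kTRB)
4kTRB = 4 × 1.38×10⁻²³ × 300.15 × 8.38×10² × 6.24×10⁶ = 8.66×10⁻¹¹ V²
V_n = √(8.66×10⁻¹¹) = 9.31×10⁻⁶ V = 9.31 µV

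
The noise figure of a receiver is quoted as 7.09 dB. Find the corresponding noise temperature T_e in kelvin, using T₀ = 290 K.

1194 K

F = 10^(7.09/10) = 5.11682
T_e = (F − 1)·T₀ = (5.11682 − 1) × 290 = 1194 K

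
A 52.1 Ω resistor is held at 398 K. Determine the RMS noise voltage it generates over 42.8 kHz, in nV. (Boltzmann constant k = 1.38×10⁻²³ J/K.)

V_n = √(4kTRB)
4kTRB = 4 × 1.38×10⁻²³ × 398 × 5.21×10¹ × 4.28×10⁴ = 4.90×10⁻¹⁴ V²
V_n = √(4.90×10⁻¹⁴) = 2.21×10⁻⁷ V = 221 nV

221 nV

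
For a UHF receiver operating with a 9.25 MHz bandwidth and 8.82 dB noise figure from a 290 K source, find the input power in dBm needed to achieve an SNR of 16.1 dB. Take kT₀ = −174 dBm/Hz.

Sensitivity = −174 + 10 log₁₀(B) + NF + SNR_min
= −174 + 69.66 + 8.82 + 16.1
= −79.42 dBm → −79.4 dBm

−79.4 dBm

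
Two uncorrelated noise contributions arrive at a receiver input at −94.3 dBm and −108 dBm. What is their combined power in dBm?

−94.1 dBm

Convert to linear, add, convert back:
P₁ = 3.72×10⁻¹³ W, P₂ = 1.58×10⁻¹⁴ W
P_tot = 3.87×10⁻¹³ W → 10 log₁₀(P_tot / 10⁻³) = −94.1 dBm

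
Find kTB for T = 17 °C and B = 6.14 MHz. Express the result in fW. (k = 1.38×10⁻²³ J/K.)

T = 17 °C + 273.15 = 290.15 K
P_n = kTB = 1.38×10⁻²³ × 290.15 × 6.14×10⁶ = 2.46×10⁻¹⁴ W = 24.6 fW

24.6 fW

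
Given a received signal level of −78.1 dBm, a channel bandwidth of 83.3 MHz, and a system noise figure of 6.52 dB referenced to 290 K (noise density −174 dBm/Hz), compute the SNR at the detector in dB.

10.2 dB

Noise floor: N = −174 + 10 log₁₀(B) + NF
10 log₁₀(8.33×10⁷) = 79.21 dB
N = −174 + 79.21 + 6.52 = −88.27 dBm
SNR = P_sig − N = −78.1 − (−88.27) = 10.17 dB → 10.2 dB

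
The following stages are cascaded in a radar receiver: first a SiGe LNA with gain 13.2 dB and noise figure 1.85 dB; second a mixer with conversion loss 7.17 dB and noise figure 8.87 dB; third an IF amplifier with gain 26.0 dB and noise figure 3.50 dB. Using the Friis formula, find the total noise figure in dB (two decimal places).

3.35 dB

Convert to linear (a loss of L dB is a gain of −L dB): F_i = 10^(NF_i/10), G_i = 10^(G_i,dB/10)
  Stage 1: F_1 = 10^(1.85/10) = 1.531, G_1 = 10^(13.2/10) = 20.89
  Stage 2: F_2 = 10^(8.87/10) = 7.709, G_2 = 10^(−7.17/10) = 0.1919
  Stage 3: F_3 = 10^(3.50/10) = 2.239, G_3 = 10^(26.0/10) = 398.1
Friis cascade:
  F = 1.531 + (7.709 − 1)/20.89 + (2.239 − 1)/4.009 = 2.161
NF = 10 log₁₀(2.161) = 3.35 dB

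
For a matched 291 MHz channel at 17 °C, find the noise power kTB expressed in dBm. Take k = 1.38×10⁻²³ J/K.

T = 17 °C + 273.15 = 290.15 K
P_n = kTB = 1.38×10⁻²³ × 290.15 × 2.91×10⁸ = 1.17×10⁻¹² W
In dBm: 10 log₁₀(1.17×10⁻¹² / 10⁻³) = −89.3 dBm

−89.3 dBm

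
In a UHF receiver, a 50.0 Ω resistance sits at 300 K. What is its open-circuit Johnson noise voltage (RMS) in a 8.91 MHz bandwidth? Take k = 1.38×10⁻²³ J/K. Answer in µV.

V_n = √(4kTRB)
4kTRB = 4 × 1.38×10⁻²³ × 300 × 5.00×10¹ × 8.91×10⁶ = 7.38×10⁻¹² V²
V_n = √(7.38×10⁻¹²) = 2.72×10⁻⁶ V = 2.72 µV

2.72 µV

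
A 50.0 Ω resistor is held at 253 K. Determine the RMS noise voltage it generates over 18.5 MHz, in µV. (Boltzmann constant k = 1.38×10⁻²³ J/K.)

V_n = √(4kTRB)
4kTRB = 4 × 1.38×10⁻²³ × 253 × 5.00×10¹ × 1.85×10⁷ = 1.29×10⁻¹¹ V²
V_n = √(1.29×10⁻¹¹) = 3.59×10⁻⁶ V = 3.59 µV

3.59 µV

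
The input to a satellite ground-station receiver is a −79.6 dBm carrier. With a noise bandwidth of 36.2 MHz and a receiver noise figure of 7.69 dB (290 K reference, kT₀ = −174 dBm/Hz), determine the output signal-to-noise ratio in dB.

11.1 dB

Noise floor: N = −174 + 10 log₁₀(B) + NF
10 log₁₀(3.62×10⁷) = 75.59 dB
N = −174 + 75.59 + 7.69 = −90.72 dBm
SNR = P_sig − N = −79.6 − (−90.72) = 11.12 dB → 11.1 dB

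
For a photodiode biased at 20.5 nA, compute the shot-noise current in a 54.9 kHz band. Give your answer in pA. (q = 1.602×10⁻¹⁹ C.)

19.0 pA

I_n = √(2qI·B)
2qI·B = 2 × 1.602×10⁻¹⁹ × 2.05×10⁻⁸ × 5.49×10⁴ = 3.61×10⁻²² A²
I_n = √(3.61×10⁻²²) = 1.90×10⁻¹¹ A = 19.0 pA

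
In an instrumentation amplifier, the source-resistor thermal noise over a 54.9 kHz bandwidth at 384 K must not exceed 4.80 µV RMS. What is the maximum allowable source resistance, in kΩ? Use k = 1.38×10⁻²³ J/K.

Johnson–Nyquist: V_n = √(4kTRB) ⇒ R = V_n² / (4kTB)
4kTB = 4 × 1.38×10⁻²³ × 384 × 5.49×10⁴ = 1.16×10⁻¹⁵
R = (4.80×10⁻⁶)² / 1.16×10⁻¹⁵ = 1.98×10⁴ Ω = 19.8 kΩ

19.8 kΩ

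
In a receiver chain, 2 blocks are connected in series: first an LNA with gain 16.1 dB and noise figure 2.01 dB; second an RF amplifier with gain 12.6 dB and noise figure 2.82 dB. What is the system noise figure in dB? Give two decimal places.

2.07 dB

Convert to linear (a loss of L dB is a gain of −L dB): F_i = 10^(NF_i/10), G_i = 10^(G_i,dB/10)
  Stage 1: F_1 = 10^(2.01/10) = 1.589, G_1 = 10^(16.1/10) = 40.74
  Stage 2: F_2 = 10^(2.82/10) = 1.914, G_2 = 10^(12.6/10) = 18.20
Friis cascade:
  F = 1.589 + (1.914 − 1)/40.74 = 1.611
NF = 10 log₁₀(1.611) = 2.07 dB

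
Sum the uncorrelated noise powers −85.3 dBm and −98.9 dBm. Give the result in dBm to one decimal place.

Convert to linear, add, convert back:
P₁ = 2.95×10⁻¹² W, P₂ = 1.29×10⁻¹³ W
P_tot = 3.08×10⁻¹² W → 10 log₁₀(P_tot / 10⁻³) = −85.1 dBm

−85.1 dBm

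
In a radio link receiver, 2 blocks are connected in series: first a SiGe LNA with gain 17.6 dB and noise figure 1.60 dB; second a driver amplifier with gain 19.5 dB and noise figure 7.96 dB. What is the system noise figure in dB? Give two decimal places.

Convert to linear (a loss of L dB is a gain of −L dB): F_i = 10^(NF_i/10), G_i = 10^(G_i,dB/10)
  Stage 1: F_1 = 10^(1.60/10) = 1.445, G_1 = 10^(17.6/10) = 57.54
  Stage 2: F_2 = 10^(7.96/10) = 6.252, G_2 = 10^(19.5/10) = 89.13
Friis cascade:
  F = 1.445 + (6.252 − 1)/57.54 = 1.537
NF = 10 log₁₀(1.537) = 1.87 dB

1.87 dB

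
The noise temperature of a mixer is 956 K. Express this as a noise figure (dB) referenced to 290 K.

6.33 dB

F = 1 + T_e/T₀ = 1 + 956/290 = 4.29655
NF = 10 log₁₀(4.29655) = 6.33 dB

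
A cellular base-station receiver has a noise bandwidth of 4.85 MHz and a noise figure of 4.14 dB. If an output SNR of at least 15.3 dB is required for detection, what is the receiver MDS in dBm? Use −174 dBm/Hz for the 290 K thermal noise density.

−87.7 dBm

Sensitivity = −174 + 10 log₁₀(B) + NF + SNR_min
= −174 + 66.86 + 4.14 + 15.3
= −87.70 dBm → −87.7 dBm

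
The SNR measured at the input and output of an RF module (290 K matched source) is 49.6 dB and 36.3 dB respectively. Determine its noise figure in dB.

13.3 dB

NF (dB) = SNR_in(dB) − SNR_out(dB) when the source is at T₀
NF = 49.6 − 36.3 = 13.3 dB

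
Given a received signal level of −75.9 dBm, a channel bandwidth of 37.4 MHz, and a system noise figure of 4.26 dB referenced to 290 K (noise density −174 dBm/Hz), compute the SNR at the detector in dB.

18.1 dB

Noise floor: N = −174 + 10 log₁₀(B) + NF
10 log₁₀(3.74×10⁷) = 75.73 dB
N = −174 + 75.73 + 4.26 = −94.01 dBm
SNR = P_sig − N = −75.9 − (−94.01) = 18.11 dB → 18.1 dB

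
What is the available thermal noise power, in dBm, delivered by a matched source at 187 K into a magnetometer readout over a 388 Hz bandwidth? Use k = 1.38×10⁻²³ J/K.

−150.0 dBm

P_n = kTB = 1.38×10⁻²³ × 187 × 3.88×10² = 1.00×10⁻¹⁸ W
In dBm: 10 log₁₀(1.00×10⁻¹⁸ / 10⁻³) = −150.0 dBm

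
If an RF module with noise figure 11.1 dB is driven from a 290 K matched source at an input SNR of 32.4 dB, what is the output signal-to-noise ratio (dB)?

21.3 dB

By definition F = SNR_in/SNR_out, so in dB: SNR_out = SNR_in − NF
SNR_out = 32.4 − 11.1 = 21.3 dB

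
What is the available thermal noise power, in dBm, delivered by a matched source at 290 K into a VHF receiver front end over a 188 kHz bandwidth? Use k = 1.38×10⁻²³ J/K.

−121.2 dBm

P_n = kTB = 1.38×10⁻²³ × 290 × 1.88×10⁵ = 7.52×10⁻¹⁶ W
In dBm: 10 log₁₀(7.52×10⁻¹⁶ / 10⁻³) = −121.2 dBm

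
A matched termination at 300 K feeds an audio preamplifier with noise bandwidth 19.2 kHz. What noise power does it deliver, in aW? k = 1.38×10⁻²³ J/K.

P_n = kTB = 1.38×10⁻²³ × 300 × 1.92×10⁴ = 7.95×10⁻¹⁷ W = 79.5 aW

79.5 aW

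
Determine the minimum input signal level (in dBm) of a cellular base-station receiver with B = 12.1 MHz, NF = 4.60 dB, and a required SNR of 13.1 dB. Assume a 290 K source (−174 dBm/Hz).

−85.5 dBm

Sensitivity = −174 + 10 log₁₀(B) + NF + SNR_min
= −174 + 70.83 + 4.60 + 13.1
= −85.47 dBm → −85.5 dBm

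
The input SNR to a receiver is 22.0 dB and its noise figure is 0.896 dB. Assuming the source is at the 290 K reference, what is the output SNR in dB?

21.104 dB

By definition F = SNR_in/SNR_out, so in dB: SNR_out = SNR_in − NF
SNR_out = 22.0 − 0.896 = 21.104 dB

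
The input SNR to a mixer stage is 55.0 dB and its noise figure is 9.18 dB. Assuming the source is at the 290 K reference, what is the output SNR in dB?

45.82 dB

By definition F = SNR_in/SNR_out, so in dB: SNR_out = SNR_in − NF
SNR_out = 55.0 − 9.18 = 45.82 dB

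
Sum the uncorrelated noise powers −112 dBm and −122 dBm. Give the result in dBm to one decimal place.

−111.6 dBm

Convert to linear, add, convert back:
P₁ = 6.31×10⁻¹⁵ W, P₂ = 6.31×10⁻¹⁶ W
P_tot = 6.94×10⁻¹⁵ W → 10 log₁₀(P_tot / 10⁻³) = −111.6 dBm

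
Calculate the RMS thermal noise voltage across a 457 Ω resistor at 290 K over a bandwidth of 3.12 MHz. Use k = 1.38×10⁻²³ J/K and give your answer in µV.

V_n = √(4kTRB)
4kTRB = 4 × 1.38×10⁻²³ × 290 × 4.57×10² × 3.12×10⁶ = 2.28×10⁻¹¹ V²
V_n = √(2.28×10⁻¹¹) = 4.78×10⁻⁶ V = 4.78 µV

4.78 µV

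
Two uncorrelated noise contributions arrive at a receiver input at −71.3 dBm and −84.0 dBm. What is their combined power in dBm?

Convert to linear, add, convert back:
P₁ = 7.41×10⁻¹¹ W, P₂ = 3.98×10⁻¹² W
P_tot = 7.81×10⁻¹¹ W → 10 log₁₀(P_tot / 10⁻³) = −71.1 dBm

−71.1 dBm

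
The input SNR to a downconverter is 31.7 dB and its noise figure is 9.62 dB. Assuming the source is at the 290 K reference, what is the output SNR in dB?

By definition F = SNR_in/SNR_out, so in dB: SNR_out = SNR_in − NF
SNR_out = 31.7 − 9.62 = 22.08 dB

22.08 dB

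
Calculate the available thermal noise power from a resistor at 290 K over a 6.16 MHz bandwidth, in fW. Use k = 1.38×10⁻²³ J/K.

P_n = kTB = 1.38×10⁻²³ × 290 × 6.16×10⁶ = 2.47×10⁻¹⁴ W = 24.7 fW

24.7 fW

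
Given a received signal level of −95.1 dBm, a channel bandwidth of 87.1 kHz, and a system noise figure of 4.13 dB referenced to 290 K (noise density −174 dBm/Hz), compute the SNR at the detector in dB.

Noise floor: N = −174 + 10 log₁₀(B) + NF
10 log₁₀(8.71×10⁴) = 49.4 dB
N = −174 + 49.4 + 4.13 = −120.47 dBm
SNR = P_sig − N = −95.1 − (−120.47) = 25.37 dB → 25.4 dB

25.4 dB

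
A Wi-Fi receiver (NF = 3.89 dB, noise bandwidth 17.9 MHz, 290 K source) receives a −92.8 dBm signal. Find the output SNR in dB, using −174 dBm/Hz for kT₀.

Noise floor: N = −174 + 10 log₁₀(B) + NF
10 log₁₀(1.79×10⁷) = 72.53 dB
N = −174 + 72.53 + 3.89 = −97.58 dBm
SNR = P_sig − N = −92.8 − (−97.58) = 4.78 dB → 4.8 dB

4.8 dB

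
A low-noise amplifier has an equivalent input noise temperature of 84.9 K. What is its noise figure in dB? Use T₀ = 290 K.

1.12 dB

F = 1 + T_e/T₀ = 1 + 84.9/290 = 1.29276
NF = 10 log₁₀(1.29276) = 1.12 dB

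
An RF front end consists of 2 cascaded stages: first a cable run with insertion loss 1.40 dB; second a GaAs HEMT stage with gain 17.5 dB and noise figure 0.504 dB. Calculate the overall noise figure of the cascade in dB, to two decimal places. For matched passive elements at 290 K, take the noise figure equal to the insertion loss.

1.90 dB

Convert to linear (a loss of L dB is a gain of −L dB): F_i = 10^(NF_i/10), G_i = 10^(G_i,dB/10)
  Stage 1: F_1 = 10^(1.40/10) = 1.380, G_1 = 10^(−1.40/10) = 0.7244
  Stage 2: F_2 = 10^(0.504/10) = 1.123, G_2 = 10^(17.5/10) = 56.23
Friis cascade:
  F = 1.380 + (1.123 − 1)/0.7244 = 1.550
NF = 10 log₁₀(1.550) = 1.90 dB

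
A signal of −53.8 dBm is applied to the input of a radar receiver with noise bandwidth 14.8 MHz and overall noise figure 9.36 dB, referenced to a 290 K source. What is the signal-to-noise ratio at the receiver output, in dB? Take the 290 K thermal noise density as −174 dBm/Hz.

Noise floor: N = −174 + 10 log₁₀(B) + NF
10 log₁₀(1.48×10⁷) = 71.7 dB
N = −174 + 71.7 + 9.36 = −92.94 dBm
SNR = P_sig − N = −53.8 − (−92.94) = 39.14 dB → 39.1 dB

39.1 dB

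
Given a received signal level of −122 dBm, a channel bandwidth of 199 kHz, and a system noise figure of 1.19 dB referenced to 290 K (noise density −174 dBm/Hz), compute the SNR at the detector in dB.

−2.2 dB

Noise floor: N = −174 + 10 log₁₀(B) + NF
10 log₁₀(1.99×10⁵) = 52.99 dB
N = −174 + 52.99 + 1.19 = −119.82 dBm
SNR = P_sig − N = −122 − (−119.82) = −2.18 dB → −2.2 dB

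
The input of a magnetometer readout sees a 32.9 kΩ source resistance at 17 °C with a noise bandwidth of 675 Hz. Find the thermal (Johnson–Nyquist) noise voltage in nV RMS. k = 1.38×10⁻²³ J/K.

596 nV

T = 17 °C + 273.15 = 290.15 K
V_n = √(4kTRB)
4kTRB = 4 × 1.38×10⁻²³ × 290.15 × 3.29×10⁴ × 6.75×10² = 3.56×10⁻¹³ V²
V_n = √(3.56×10⁻¹³) = 5.96×10⁻⁷ V = 596 nV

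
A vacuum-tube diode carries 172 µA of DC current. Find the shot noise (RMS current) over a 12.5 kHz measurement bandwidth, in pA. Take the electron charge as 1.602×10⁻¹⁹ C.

I_n = √(2qI·B)
2qI·B = 2 × 1.602×10⁻¹⁹ × 1.72×10⁻⁴ × 1.25×10⁴ = 6.89×10⁻¹⁹ A²
I_n = √(6.89×10⁻¹⁹) = 8.30×10⁻¹⁰ A = 830 pA

830 pA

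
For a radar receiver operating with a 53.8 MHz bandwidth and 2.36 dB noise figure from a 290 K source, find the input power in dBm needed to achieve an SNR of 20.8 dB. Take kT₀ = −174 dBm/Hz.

−73.5 dBm

Sensitivity = −174 + 10 log₁₀(B) + NF + SNR_min
= −174 + 77.31 + 2.36 + 20.8
= −73.53 dBm → −73.5 dBm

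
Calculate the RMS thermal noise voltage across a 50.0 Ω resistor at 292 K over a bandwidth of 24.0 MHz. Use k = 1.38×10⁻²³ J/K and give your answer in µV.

V_n = √(4kTRB)
4kTRB = 4 × 1.38×10⁻²³ × 292 × 5.00×10¹ × 2.40×10⁷ = 1.93×10⁻¹¹ V²
V_n = √(1.93×10⁻¹¹) = 4.40×10⁻⁶ V = 4.40 µV

4.40 µV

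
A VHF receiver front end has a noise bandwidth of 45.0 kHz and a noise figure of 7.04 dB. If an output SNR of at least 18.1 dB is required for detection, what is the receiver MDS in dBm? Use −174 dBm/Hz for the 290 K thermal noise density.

Sensitivity = −174 + 10 log₁₀(B) + NF + SNR_min
= −174 + 46.53 + 7.04 + 18.1
= −102.33 dBm → −102.3 dBm

−102.3 dBm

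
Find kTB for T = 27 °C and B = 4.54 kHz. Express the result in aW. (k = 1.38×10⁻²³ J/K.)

T = 27 °C + 273.15 = 300.15 K
P_n = kTB = 1.38×10⁻²³ × 300.15 × 4.54×10³ = 1.88×10⁻¹⁷ W = 18.8 aW

18.8 aW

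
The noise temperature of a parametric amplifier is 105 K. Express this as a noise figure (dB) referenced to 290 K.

F = 1 + T_e/T₀ = 1 + 105/290 = 1.36207
NF = 10 log₁₀(1.36207) = 1.34 dB

1.34 dB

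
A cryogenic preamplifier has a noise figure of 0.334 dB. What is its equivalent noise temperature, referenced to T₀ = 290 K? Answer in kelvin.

F = 10^(0.334/10) = 1.07994
T_e = (F − 1)·T₀ = (1.07994 − 1) × 290 = 23.2 K

23.2 K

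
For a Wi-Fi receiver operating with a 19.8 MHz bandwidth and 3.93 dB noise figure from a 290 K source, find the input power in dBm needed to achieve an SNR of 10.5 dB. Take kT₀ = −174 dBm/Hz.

−86.6 dBm

Sensitivity = −174 + 10 log₁₀(B) + NF + SNR_min
= −174 + 72.97 + 3.93 + 10.5
= −86.60 dBm → −86.6 dBm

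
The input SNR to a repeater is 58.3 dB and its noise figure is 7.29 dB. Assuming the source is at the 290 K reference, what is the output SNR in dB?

By definition F = SNR_in/SNR_out, so in dB: SNR_out = SNR_in − NF
SNR_out = 58.3 − 7.29 = 51.01 dB

51.01 dB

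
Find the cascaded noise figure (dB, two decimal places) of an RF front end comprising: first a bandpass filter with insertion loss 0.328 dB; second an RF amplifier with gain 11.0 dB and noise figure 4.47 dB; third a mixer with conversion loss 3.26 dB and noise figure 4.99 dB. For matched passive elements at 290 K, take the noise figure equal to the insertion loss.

5.06 dB

Convert to linear (a loss of L dB is a gain of −L dB): F_i = 10^(NF_i/10), G_i = 10^(G_i,dB/10)
  Stage 1: F_1 = 10^(0.328/10) = 1.078, G_1 = 10^(−0.328/10) = 0.9273
  Stage 2: F_2 = 10^(4.47/10) = 2.799, G_2 = 10^(11.0/10) = 12.59
  Stage 3: F_3 = 10^(4.99/10) = 3.155, G_3 = 10^(−3.26/10) = 0.4721
Friis cascade:
  F = 1.078 + (2.799 − 1)/0.9273 + (3.155 − 1)/11.67 = 3.203
NF = 10 log₁₀(3.203) = 5.06 dB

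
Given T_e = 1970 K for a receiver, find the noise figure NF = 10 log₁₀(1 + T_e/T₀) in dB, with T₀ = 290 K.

8.92 dB

F = 1 + T_e/T₀ = 1 + 1970/290 = 7.7931
NF = 10 log₁₀(7.7931) = 8.92 dB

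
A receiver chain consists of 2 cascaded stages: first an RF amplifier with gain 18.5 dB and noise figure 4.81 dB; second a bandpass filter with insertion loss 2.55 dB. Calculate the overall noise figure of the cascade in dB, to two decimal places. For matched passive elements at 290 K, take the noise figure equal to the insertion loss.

4.83 dB

Convert to linear (a loss of L dB is a gain of −L dB): F_i = 10^(NF_i/10), G_i = 10^(G_i,dB/10)
  Stage 1: F_1 = 10^(4.81/10) = 3.027, G_1 = 10^(18.5/10) = 70.79
  Stage 2: F_2 = 10^(2.55/10) = 1.799, G_2 = 10^(−2.55/10) = 0.5559
Friis cascade:
  F = 3.027 + (1.799 − 1)/70.79 = 3.038
NF = 10 log₁₀(3.038) = 4.83 dB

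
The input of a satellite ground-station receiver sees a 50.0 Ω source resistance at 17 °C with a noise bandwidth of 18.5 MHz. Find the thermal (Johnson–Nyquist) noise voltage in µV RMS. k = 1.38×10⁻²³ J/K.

T = 17 °C + 273.15 = 290.15 K
V_n = √(4kTRB)
4kTRB = 4 × 1.38×10⁻²³ × 290.15 × 5.00×10¹ × 1.85×10⁷ = 1.48×10⁻¹¹ V²
V_n = √(1.48×10⁻¹¹) = 3.85×10⁻⁶ V = 3.85 µV

3.85 µV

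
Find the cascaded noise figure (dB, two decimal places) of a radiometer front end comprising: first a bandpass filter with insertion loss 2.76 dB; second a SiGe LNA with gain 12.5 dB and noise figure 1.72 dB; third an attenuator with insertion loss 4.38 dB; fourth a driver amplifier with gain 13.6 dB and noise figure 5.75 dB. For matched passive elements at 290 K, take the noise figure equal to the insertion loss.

Convert to linear (a loss of L dB is a gain of −L dB): F_i = 10^(NF_i/10), G_i = 10^(G_i,dB/10)
  Stage 1: F_1 = 10^(2.76/10) = 1.888, G_1 = 10^(−2.76/10) = 0.5297
  Stage 2: F_2 = 10^(1.72/10) = 1.486, G_2 = 10^(12.5/10) = 17.78
  Stage 3: F_3 = 10^(4.38/10) = 2.742, G_3 = 10^(−4.38/10) = 0.3648
  Stage 4: F_4 = 10^(5.75/10) = 3.758, G_4 = 10^(13.6/10) = 22.91
Friis cascade:
  F = 1.888 + (1.486 − 1)/0.5297 + (2.742 − 1)/9.419 + (3.758 − 1)/3.436 = 3.793
NF = 10 log₁₀(3.793) = 5.79 dB

5.79 dB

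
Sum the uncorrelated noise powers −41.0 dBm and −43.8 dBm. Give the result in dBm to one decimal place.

Convert to linear, add, convert back:
P₁ = 7.94×10⁻⁸ W, P₂ = 4.17×10⁻⁸ W
P_tot = 1.21×10⁻⁷ W → 10 log₁₀(P_tot / 10⁻³) = −39.2 dBm

−39.2 dBm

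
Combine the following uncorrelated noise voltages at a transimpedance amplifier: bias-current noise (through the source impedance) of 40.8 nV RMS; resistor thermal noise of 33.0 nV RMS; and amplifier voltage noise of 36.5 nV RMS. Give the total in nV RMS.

Uncorrelated sources add in power (mean-square): V_tot = √(ΣV_i²)
V_tot = √[(4.08×10⁻⁸)² + (3.30×10⁻⁸)² + (3.65×10⁻⁸)²] = 6.39×10⁻⁸ V = 63.9 nV

63.9 nV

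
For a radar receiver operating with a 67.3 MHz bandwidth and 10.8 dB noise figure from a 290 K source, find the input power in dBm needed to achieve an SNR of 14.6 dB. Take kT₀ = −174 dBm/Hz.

Sensitivity = −174 + 10 log₁₀(B) + NF + SNR_min
= −174 + 78.28 + 10.8 + 14.6
= −70.32 dBm → −70.3 dBm

−70.3 dBm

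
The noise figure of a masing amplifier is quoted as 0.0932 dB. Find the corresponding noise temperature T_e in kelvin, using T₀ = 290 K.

F = 10^(0.0932/10) = 1.02169
T_e = (F − 1)·T₀ = (1.02169 − 1) × 290 = 6.29 K

6.29 K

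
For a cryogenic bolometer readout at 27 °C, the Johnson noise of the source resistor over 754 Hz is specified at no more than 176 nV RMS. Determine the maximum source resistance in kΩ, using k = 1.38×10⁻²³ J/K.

T = 27 °C + 273.15 = 300.15 K
Johnson–Nyquist: V_n = √(4kTRB) ⇒ R = V_n² / (4kTB)
4kTB = 4 × 1.38×10⁻²³ × 300.15 × 7.54×10² = 1.25×10⁻¹⁷
R = (1.76×10⁻⁷)² / 1.25×10⁻¹⁷ = 2.48×10³ Ω = 2.48 kΩ

2.48 kΩ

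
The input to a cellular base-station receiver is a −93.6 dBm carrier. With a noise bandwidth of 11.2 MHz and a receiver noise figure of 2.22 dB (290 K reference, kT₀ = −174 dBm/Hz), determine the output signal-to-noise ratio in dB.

7.7 dB

Noise floor: N = −174 + 10 log₁₀(B) + NF
10 log₁₀(1.12×10⁷) = 70.49 dB
N = −174 + 70.49 + 2.22 = −101.29 dBm
SNR = P_sig − N = −93.6 − (−101.29) = 7.69 dB → 7.7 dB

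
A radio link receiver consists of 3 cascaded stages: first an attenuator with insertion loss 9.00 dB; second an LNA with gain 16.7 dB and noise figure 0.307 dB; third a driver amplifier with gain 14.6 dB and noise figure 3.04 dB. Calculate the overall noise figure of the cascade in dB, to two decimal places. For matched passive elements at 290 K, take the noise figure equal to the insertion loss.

9.39 dB

Convert to linear (a loss of L dB is a gain of −L dB): F_i = 10^(NF_i/10), G_i = 10^(G_i,dB/10)
  Stage 1: F_1 = 10^(9.00/10) = 7.943, G_1 = 10^(−9.00/10) = 0.1259
  Stage 2: F_2 = 10^(0.307/10) = 1.073, G_2 = 10^(16.7/10) = 46.77
  Stage 3: F_3 = 10^(3.04/10) = 2.014, G_3 = 10^(14.6/10) = 28.84
Friis cascade:
  F = 7.943 + (1.073 − 1)/0.1259 + (2.014 − 1)/5.888 = 8.697
NF = 10 log₁₀(8.697) = 9.39 dB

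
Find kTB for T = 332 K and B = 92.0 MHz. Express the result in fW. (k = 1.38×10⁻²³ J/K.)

P_n = kTB = 1.38×10⁻²³ × 332 × 9.20×10⁷ = 4.22×10⁻¹³ W = 422 fW

422 fW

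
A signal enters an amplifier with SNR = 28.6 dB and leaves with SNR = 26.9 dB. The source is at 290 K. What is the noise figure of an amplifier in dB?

NF (dB) = SNR_in(dB) − SNR_out(dB) when the source is at T₀
NF = 28.6 − 26.9 = 1.7 dB

1.7 dB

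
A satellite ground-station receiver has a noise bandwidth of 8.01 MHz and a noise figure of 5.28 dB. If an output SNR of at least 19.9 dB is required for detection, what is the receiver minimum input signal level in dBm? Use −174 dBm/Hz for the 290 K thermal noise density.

−79.8 dBm

Sensitivity = −174 + 10 log₁₀(B) + NF + SNR_min
= −174 + 69.04 + 5.28 + 19.9
= −79.78 dBm → −79.8 dBm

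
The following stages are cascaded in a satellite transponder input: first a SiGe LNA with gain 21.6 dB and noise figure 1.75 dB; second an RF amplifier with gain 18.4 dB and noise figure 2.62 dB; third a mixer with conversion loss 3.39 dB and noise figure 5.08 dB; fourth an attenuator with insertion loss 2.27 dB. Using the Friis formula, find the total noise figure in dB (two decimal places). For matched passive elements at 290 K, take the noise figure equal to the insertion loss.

Convert to linear (a loss of L dB is a gain of −L dB): F_i = 10^(NF_i/10), G_i = 10^(G_i,dB/10)
  Stage 1: F_1 = 10^(1.75/10) = 1.496, G_1 = 10^(21.6/10) = 144.5
  Stage 2: F_2 = 10^(2.62/10) = 1.828, G_2 = 10^(18.4/10) = 69.18
  Stage 3: F_3 = 10^(5.08/10) = 3.221, G_3 = 10^(−3.39/10) = 0.4581
  Stage 4: F_4 = 10^(2.27/10) = 1.687, G_4 = 10^(−2.27/10) = 0.5929
Friis cascade:
  F = 1.496 + (1.828 − 1)/144.5 + (3.221 − 1)/1.000×10⁴ + (1.687 − 1)/4581 = 1.502
NF = 10 log₁₀(1.502) = 1.77 dB

1.77 dB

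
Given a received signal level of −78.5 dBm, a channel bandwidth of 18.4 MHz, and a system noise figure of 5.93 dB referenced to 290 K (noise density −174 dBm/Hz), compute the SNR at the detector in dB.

Noise floor: N = −174 + 10 log₁₀(B) + NF
10 log₁₀(1.84×10⁷) = 72.65 dB
N = −174 + 72.65 + 5.93 = −95.42 dBm
SNR = P_sig − N = −78.5 − (−95.42) = 16.92 dB → 16.9 dB

16.9 dB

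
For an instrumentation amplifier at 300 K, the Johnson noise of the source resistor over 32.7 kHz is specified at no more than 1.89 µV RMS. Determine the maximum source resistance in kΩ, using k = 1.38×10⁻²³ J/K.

6.60 kΩ

Johnson–Nyquist: V_n = √(4kTRB) ⇒ R = V_n² / (4kTB)
4kTB = 4 × 1.38×10⁻²³ × 300 × 3.27×10⁴ = 5.42×10⁻¹⁶
R = (1.89×10⁻⁶)² / 5.42×10⁻¹⁶ = 6.60×10³ Ω = 6.60 kΩ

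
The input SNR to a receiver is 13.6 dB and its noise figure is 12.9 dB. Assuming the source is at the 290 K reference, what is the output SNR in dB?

0.7 dB

By definition F = SNR_in/SNR_out, so in dB: SNR_out = SNR_in − NF
SNR_out = 13.6 − 12.9 = 0.7 dB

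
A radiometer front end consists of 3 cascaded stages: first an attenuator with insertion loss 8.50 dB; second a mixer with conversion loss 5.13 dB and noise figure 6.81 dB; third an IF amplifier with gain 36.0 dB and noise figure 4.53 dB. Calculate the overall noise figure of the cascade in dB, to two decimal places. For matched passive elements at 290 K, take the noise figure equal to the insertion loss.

18.83 dB

Convert to linear (a loss of L dB is a gain of −L dB): F_i = 10^(NF_i/10), G_i = 10^(G_i,dB/10)
  Stage 1: F_1 = 10^(8.50/10) = 7.079, G_1 = 10^(−8.50/10) = 0.1413
  Stage 2: F_2 = 10^(6.81/10) = 4.797, G_2 = 10^(−5.13/10) = 0.3069
  Stage 3: F_3 = 10^(4.53/10) = 2.838, G_3 = 10^(36.0/10) = 3981
Friis cascade:
  F = 7.079 + (4.797 − 1)/0.1413 + (2.838 − 1)/0.04335 = 76.36
NF = 10 log₁₀(76.36) = 18.83 dB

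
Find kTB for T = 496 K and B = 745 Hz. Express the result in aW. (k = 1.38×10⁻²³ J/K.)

P_n = kTB = 1.38×10⁻²³ × 496 × 7.45×10² = 5.10×10⁻¹⁸ W = 5.10 aW

5.10 aW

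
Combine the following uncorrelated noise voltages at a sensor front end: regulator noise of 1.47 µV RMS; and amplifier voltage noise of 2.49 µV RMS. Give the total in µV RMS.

Uncorrelated sources add in power (mean-square): V_tot = √(ΣV_i²)
V_tot = √[(1.47×10⁻⁶)² + (2.49×10⁻⁶)²] = 2.89×10⁻⁶ V = 2.89 µV

2.89 µV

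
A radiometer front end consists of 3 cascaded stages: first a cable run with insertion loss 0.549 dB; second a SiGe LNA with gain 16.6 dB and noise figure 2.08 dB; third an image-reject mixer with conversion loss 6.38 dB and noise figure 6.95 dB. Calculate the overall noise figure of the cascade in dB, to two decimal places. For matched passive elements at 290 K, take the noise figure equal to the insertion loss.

Convert to linear (a loss of L dB is a gain of −L dB): F_i = 10^(NF_i/10), G_i = 10^(G_i,dB/10)
  Stage 1: F_1 = 10^(0.549/10) = 1.135, G_1 = 10^(−0.549/10) = 0.8813
  Stage 2: F_2 = 10^(2.08/10) = 1.614, G_2 = 10^(16.6/10) = 45.71
  Stage 3: F_3 = 10^(6.95/10) = 4.955, G_3 = 10^(−6.38/10) = 0.2301
Friis cascade:
  F = 1.135 + (1.614 − 1)/0.8813 + (4.955 − 1)/40.28 = 1.930
NF = 10 log₁₀(1.930) = 2.86 dB

2.86 dB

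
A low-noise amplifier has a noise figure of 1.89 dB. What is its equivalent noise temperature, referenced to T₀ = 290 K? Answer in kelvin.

158 K

F = 10^(1.89/10) = 1.54525
T_e = (F − 1)·T₀ = (1.54525 − 1) × 290 = 158 K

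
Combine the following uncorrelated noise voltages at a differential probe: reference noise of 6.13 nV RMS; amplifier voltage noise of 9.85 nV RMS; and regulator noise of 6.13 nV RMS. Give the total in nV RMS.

13.1 nV

Uncorrelated sources add in power (mean-square): V_tot = √(ΣV_i²)
V_tot = √[(6.13×10⁻⁹)² + (9.85×10⁻⁹)² + (6.13×10⁻⁹)²] = 1.31×10⁻⁸ V = 13.1 nV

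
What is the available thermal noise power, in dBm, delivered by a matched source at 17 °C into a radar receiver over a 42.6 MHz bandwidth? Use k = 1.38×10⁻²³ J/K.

T = 17 °C + 273.15 = 290.15 K
P_n = kTB = 1.38×10⁻²³ × 290.15 × 4.26×10⁷ = 1.71×10⁻¹³ W
In dBm: 10 log₁₀(1.71×10⁻¹³ / 10⁻³) = −97.7 dBm

−97.7 dBm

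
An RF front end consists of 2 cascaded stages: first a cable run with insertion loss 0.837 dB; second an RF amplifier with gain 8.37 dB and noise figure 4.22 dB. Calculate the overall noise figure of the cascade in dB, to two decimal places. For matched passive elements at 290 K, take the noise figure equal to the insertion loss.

5.06 dB

Convert to linear (a loss of L dB is a gain of −L dB): F_i = 10^(NF_i/10), G_i = 10^(G_i,dB/10)
  Stage 1: F_1 = 10^(0.837/10) = 1.213, G_1 = 10^(−0.837/10) = 0.8247
  Stage 2: F_2 = 10^(4.22/10) = 2.642, G_2 = 10^(8.37/10) = 6.871
Friis cascade:
  F = 1.213 + (2.642 − 1)/0.8247 = 3.204
NF = 10 log₁₀(3.204) = 5.06 dB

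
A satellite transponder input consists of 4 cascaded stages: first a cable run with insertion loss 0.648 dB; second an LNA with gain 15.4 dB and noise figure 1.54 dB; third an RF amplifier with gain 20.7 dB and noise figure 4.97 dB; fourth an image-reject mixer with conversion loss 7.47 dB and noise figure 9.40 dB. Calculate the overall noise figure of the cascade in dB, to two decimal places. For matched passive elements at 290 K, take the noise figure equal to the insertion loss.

2.38 dB

Convert to linear (a loss of L dB is a gain of −L dB): F_i = 10^(NF_i/10), G_i = 10^(G_i,dB/10)
  Stage 1: F_1 = 10^(0.648/10) = 1.161, G_1 = 10^(−0.648/10) = 0.8614
  Stage 2: F_2 = 10^(1.54/10) = 1.426, G_2 = 10^(15.4/10) = 34.67
  Stage 3: F_3 = 10^(4.97/10) = 3.141, G_3 = 10^(20.7/10) = 117.5
  Stage 4: F_4 = 10^(9.40/10) = 8.710, G_4 = 10^(−7.47/10) = 0.1791
Friis cascade:
  F = 1.161 + (1.426 − 1)/0.8614 + (3.141 − 1)/29.87 + (8.710 − 1)/3509 = 1.729
NF = 10 log₁₀(1.729) = 2.38 dB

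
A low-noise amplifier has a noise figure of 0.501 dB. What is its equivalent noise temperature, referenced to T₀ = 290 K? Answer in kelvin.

F = 10^(0.501/10) = 1.12228
T_e = (F − 1)·T₀ = (1.12228 − 1) × 290 = 35.5 K

35.5 K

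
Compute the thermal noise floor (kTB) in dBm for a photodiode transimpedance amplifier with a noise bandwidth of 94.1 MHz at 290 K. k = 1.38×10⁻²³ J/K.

P_n = kTB = 1.38×10⁻²³ × 290 × 9.41×10⁷ = 3.77×10⁻¹³ W
In dBm: 10 log₁₀(3.77×10⁻¹³ / 10⁻³) = −94.2 dBm

−94.2 dBm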